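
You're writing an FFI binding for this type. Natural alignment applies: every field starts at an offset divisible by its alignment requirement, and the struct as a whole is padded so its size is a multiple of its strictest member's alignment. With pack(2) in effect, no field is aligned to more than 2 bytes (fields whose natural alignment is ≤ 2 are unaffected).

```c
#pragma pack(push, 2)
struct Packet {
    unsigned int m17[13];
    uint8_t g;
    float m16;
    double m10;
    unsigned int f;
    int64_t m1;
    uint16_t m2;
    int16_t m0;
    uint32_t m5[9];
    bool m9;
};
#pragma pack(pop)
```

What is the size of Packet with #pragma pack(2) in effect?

m17 at 0 (size 52, align 2) → ends 52
g at 52 (size 1, align 1) → ends 53
pad 1 to align 2 for m16
m16 at 54 (size 4, align 2) → ends 58
m10 at 58 (size 8, align 2) → ends 66
f at 66 (size 4, align 2) → ends 70
m1 at 70 (size 8, align 2) → ends 78
m2 at 78 (size 2, align 2) → ends 80
m0 at 80 (size 2, align 2) → ends 82
m5 at 82 (size 36, align 2) → ends 118
m9 at 118 (size 1, align 1) → ends 119
tail pad 1 to reach multiple of 2
total 120 bytes, alignment 2

120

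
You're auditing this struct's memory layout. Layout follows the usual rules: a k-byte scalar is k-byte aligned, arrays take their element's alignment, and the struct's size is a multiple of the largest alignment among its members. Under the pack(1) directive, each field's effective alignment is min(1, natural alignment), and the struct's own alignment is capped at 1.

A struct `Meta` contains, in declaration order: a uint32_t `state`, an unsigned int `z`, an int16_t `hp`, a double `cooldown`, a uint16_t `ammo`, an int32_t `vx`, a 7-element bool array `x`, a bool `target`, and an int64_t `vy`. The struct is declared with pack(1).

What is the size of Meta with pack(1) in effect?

40

state at 0 (size 4, align 1) → ends 4
z at 4 (size 4, align 1) → ends 8
hp at 8 (size 2, align 1) → ends 10
cooldown at 10 (size 8, align 1) → ends 18
ammo at 18 (size 2, align 1) → ends 20
vx at 20 (size 4, align 1) → ends 24
x at 24 (size 7, align 1) → ends 31
target at 31 (size 1, align 1) → ends 32
vy at 32 (size 8, align 1) → ends 40
total 40 bytes, alignment 1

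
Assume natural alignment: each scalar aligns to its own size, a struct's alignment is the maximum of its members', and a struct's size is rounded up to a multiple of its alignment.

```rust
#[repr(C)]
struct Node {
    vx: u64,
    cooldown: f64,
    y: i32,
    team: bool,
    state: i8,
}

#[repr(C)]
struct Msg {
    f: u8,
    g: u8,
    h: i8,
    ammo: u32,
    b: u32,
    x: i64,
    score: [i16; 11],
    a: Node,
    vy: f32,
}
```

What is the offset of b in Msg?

Node: vx at 0 (size 8, align 8) → ends 8; cooldown at 8 (size 8, align 8) → ends 16; y at 16 (size 4, align 4) → ends 20; team at 20 (size 1, align 1) → ends 21; state at 21 (size 1, align 1) → ends 22; tail pad 2 to reach multiple of 8; total 24 bytes, alignment 8
f at 0 (size 1, align 1) → ends 1
g at 1 (size 1, align 1) → ends 2
h at 2 (size 1, align 1) → ends 3
pad 1 to align 4 for ammo
ammo at 4 (size 4, align 4) → ends 8
b at 8 (size 4, align 4) → ends 12

8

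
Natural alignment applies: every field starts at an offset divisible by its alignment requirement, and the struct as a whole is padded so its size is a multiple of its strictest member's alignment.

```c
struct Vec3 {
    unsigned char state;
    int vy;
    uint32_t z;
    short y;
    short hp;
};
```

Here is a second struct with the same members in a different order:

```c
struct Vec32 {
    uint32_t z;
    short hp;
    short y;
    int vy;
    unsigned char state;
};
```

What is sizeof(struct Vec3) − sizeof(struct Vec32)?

0..1  state  (1B, 1-aligned)
1..4  -- padding (3B)
4..8  vy  (4B, 4-aligned)
8..12  z  (4B, 4-aligned)
12..14  y  (2B, 2-aligned)
14..16  hp  (2B, 2-aligned)
sizeof = 16, alignof = 4
— Vec32 —
0..4  z  (4B, 4-aligned)
4..6  hp  (2B, 2-aligned)
6..8  y  (2B, 2-aligned)
8..12  vy  (4B, 4-aligned)
12..13  state  (1B, 1-aligned)
13..16  -- tail padding (3B)
sizeof = 16, alignof = 4
16 − 16 = 0

0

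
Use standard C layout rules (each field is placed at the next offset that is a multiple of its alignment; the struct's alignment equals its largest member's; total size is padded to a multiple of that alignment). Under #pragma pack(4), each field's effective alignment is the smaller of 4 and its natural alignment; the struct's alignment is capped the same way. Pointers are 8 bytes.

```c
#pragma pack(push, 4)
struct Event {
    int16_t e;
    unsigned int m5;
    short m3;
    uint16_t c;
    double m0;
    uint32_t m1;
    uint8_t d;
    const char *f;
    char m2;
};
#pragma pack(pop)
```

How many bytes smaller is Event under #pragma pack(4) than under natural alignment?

8

natural layout:
  e at 0 (size 2, align 2) → ends 2
  pad 2 to align 4 for m5
  m5 at 4 (size 4, align 4) → ends 8
  m3 at 8 (size 2, align 2) → ends 10
  c at 10 (size 2, align 2) → ends 12
  pad 4 to align 8 for m0
  m0 at 16 (size 8, align 8) → ends 24
  m1 at 24 (size 4, align 4) → ends 28
  d at 28 (size 1, align 1) → ends 29
  pad 3 to align 8 for f
  f at 32 (size 8, align 8) → ends 40
  m2 at 40 (size 1, align 1) → ends 41
  tail pad 7 to reach multiple of 8
  total 48 bytes, alignment 8
packed(4) layout:
  e at 0 (size 2, align 2) → ends 2
  pad 2 to align 4 for m5
  m5 at 4 (size 4, align 4) → ends 8
  m3 at 8 (size 2, align 2) → ends 10
  c at 10 (size 2, align 2) → ends 12
  m0 at 12 (size 8, align 4) → ends 20
  m1 at 20 (size 4, align 4) → ends 24
  d at 24 (size 1, align 1) → ends 25
  pad 3 to align 4 for f
  f at 28 (size 8, align 4) → ends 36
  m2 at 36 (size 1, align 1) → ends 37
  tail pad 3 to reach multiple of 4
  total 40 bytes, alignment 4
48 − 40 = 8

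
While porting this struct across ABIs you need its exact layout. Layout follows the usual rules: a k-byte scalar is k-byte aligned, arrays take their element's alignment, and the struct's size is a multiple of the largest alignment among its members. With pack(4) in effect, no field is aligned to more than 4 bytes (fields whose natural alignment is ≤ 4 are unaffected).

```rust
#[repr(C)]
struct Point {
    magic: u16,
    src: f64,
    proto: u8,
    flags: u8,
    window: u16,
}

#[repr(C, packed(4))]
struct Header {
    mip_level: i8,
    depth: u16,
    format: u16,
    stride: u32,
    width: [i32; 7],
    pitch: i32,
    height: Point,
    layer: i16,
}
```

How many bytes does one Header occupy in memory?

Point: 0..2  magic  (2B, 2-aligned); 2..8  -- padding (6B); 8..16  src  (8B, 8-aligned); 16..17  proto  (1B, 1-aligned); 17..18  flags  (1B, 1-aligned); 18..20  window  (2B, 2-aligned); 20..24  -- tail padding (4B); sizeof = 24, alignof = 8
0..1  mip_level  (1B, 1-aligned)
1..2  -- padding (1B)
2..4  depth  (2B, 2-aligned)
4..6  format  (2B, 2-aligned)
6..8  -- padding (2B)
8..12  stride  (4B, 4-aligned)
12..40  width  (28B, 4-aligned)
40..44  pitch  (4B, 4-aligned)
44..68  height  (24B, 4-aligned)
68..70  layer  (2B, 2-aligned)
70..72  -- tail padding (2B)
sizeof = 72, alignof = 4

72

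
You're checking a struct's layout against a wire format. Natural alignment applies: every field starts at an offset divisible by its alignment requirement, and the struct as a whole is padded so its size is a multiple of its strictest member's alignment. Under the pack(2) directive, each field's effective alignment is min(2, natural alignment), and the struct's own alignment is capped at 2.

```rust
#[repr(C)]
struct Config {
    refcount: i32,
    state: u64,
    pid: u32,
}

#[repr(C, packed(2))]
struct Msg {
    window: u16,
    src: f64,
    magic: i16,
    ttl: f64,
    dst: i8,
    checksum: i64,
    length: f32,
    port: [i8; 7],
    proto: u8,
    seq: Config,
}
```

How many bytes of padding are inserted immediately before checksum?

Config: 0..4  refcount  (4B, 4-aligned); 4..8  -- padding (4B); 8..16  state  (8B, 8-aligned); 16..20  pid  (4B, 4-aligned); 20..24  -- tail padding (4B); sizeof = 24, alignof = 8
0..2  window  (2B, 2-aligned)
2..10  src  (8B, 2-aligned)
10..12  magic  (2B, 2-aligned)
12..20  ttl  (8B, 2-aligned)
20..21  dst  (1B, 1-aligned)
21..22  -- padding (1B)
22..30  checksum  (8B, 2-aligned)

1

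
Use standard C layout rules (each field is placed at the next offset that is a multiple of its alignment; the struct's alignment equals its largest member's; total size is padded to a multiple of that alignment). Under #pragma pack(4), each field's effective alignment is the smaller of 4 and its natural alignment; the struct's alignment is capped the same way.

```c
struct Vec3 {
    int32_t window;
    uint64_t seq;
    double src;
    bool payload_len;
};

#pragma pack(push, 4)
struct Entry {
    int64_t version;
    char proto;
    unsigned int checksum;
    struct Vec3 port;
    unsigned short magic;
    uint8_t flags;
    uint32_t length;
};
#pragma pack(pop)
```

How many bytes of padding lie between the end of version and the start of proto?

Vec3: window at 0 (size 4, align 4) → ends 4; pad 4 to align 8 for seq; seq at 8 (size 8, align 8) → ends 16; src at 16 (size 8, align 8) → ends 24; payload_len at 24 (size 1, align 1) → ends 25; tail pad 7 to reach multiple of 8; total 32 bytes, alignment 8
version at 0 (size 8, align 4) → ends 8
proto at 8 (size 1, align 1) → ends 9

0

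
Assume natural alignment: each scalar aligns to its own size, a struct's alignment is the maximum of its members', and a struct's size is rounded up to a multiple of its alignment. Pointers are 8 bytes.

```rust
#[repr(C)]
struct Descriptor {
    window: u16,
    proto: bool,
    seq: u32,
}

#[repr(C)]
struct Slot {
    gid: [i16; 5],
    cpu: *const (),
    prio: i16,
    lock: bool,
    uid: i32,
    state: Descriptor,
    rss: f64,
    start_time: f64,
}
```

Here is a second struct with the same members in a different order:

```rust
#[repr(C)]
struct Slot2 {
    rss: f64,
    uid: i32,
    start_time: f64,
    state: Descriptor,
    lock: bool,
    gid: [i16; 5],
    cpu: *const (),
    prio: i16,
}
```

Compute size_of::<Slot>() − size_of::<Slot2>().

-8

Descriptor: window at 0 (size 2, align 2) → ends 2; proto at 2 (size 1, align 1) → ends 3; pad 1 to align 4 for seq; seq at 4 (size 4, align 4) → ends 8; total 8 bytes, alignment 4
gid at 0 (size 10, align 2) → ends 10
pad 6 to align 8 for cpu
cpu at 16 (size 8, align 8) → ends 24
prio at 24 (size 2, align 2) → ends 26
lock at 26 (size 1, align 1) → ends 27
pad 1 to align 4 for uid
uid at 28 (size 4, align 4) → ends 32
state at 32 (size 8, align 4) → ends 40
rss at 40 (size 8, align 8) → ends 48
start_time at 48 (size 8, align 8) → ends 56
total 56 bytes, alignment 8
— Slot2 —
rss at 0 (size 8, align 8) → ends 8
uid at 8 (size 4, align 4) → ends 12
pad 4 to align 8 for start_time
start_time at 16 (size 8, align 8) → ends 24
state at 24 (size 8, align 4) → ends 32
lock at 32 (size 1, align 1) → ends 33
pad 1 to align 2 for gid
gid at 34 (size 10, align 2) → ends 44
pad 4 to align 8 for cpu
cpu at 48 (size 8, align 8) → ends 56
prio at 56 (size 2, align 2) → ends 58
tail pad 6 to reach multiple of 8
total 64 bytes, alignment 8
56 − 64 = -8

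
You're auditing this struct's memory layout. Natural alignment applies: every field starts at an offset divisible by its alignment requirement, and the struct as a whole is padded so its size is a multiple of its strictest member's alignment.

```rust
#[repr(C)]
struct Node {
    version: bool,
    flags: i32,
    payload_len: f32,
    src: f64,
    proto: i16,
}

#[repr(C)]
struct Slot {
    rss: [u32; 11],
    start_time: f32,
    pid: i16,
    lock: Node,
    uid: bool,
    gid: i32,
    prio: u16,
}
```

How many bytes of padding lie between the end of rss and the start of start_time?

Node: @0: version [1B, align 1] → 1; +3 pad (align 4); @4: flags [4B, align 4] → 8; @8: payload_len [4B, align 4] → 12; +4 pad (align 8); @16: src [8B, align 8] → 24; @24: proto [2B, align 2] → 26; +6 tail pad (align 8); size 32, align 8
@0: rss [44B, align 4] → 44
@44: start_time [4B, align 4] → 48

0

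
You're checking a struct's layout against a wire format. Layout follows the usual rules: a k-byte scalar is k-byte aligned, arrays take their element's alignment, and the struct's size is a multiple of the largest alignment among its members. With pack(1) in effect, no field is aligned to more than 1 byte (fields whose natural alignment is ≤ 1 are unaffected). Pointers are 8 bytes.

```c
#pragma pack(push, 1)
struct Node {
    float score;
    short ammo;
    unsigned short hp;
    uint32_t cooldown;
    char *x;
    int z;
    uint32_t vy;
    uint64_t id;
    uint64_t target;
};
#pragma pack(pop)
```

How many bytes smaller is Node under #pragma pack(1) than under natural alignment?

4

natural layout:
  score at 0 (size 4, align 4) → ends 4
  ammo at 4 (size 2, align 2) → ends 6
  hp at 6 (size 2, align 2) → ends 8
  cooldown at 8 (size 4, align 4) → ends 12
  pad 4 to align 8 for x
  x at 16 (size 8, align 8) → ends 24
  z at 24 (size 4, align 4) → ends 28
  vy at 28 (size 4, align 4) → ends 32
  id at 32 (size 8, align 8) → ends 40
  target at 40 (size 8, align 8) → ends 48
  total 48 bytes, alignment 8
packed(1) layout:
  score at 0 (size 4, align 1) → ends 4
  ammo at 4 (size 2, align 1) → ends 6
  hp at 6 (size 2, align 1) → ends 8
  cooldown at 8 (size 4, align 1) → ends 12
  x at 12 (size 8, align 1) → ends 20
  z at 20 (size 4, align 1) → ends 24
  vy at 24 (size 4, align 1) → ends 28
  id at 28 (size 8, align 1) → ends 36
  target at 36 (size 8, align 1) → ends 44
  total 44 bytes, alignment 1
48 − 44 = 4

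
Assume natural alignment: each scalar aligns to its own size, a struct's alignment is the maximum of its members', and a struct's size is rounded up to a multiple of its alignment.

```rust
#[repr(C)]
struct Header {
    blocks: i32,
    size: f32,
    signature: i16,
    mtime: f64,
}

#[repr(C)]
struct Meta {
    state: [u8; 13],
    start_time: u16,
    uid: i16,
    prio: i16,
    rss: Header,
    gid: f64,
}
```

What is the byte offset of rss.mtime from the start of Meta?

40

Header: 0..4  blocks  (4B, 4-aligned); 4..8  size  (4B, 4-aligned); 8..10  signature  (2B, 2-aligned); 10..16  -- padding (6B); 16..24  mtime  (8B, 8-aligned); sizeof = 24, alignof = 8
0..13  state  (13B, 1-aligned)
13..14  -- padding (1B)
14..16  start_time  (2B, 2-aligned)
16..18  uid  (2B, 2-aligned)
18..20  prio  (2B, 2-aligned)
20..24  -- padding (4B)
24..48  rss  (24B, 8-aligned)
within Header: mtime at 16
24 + 16 = 40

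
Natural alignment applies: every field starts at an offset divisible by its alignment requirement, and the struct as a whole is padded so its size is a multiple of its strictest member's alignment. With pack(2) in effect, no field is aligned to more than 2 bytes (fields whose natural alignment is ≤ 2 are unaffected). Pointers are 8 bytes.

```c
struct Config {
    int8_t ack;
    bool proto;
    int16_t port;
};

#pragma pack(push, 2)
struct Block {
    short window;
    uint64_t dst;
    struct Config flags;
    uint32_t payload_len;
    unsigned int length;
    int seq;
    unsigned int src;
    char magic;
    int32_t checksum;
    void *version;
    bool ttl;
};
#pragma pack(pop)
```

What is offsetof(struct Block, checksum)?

32

Config: ack at 0 (size 1, align 1) → ends 1; proto at 1 (size 1, align 1) → ends 2; port at 2 (size 2, align 2) → ends 4; total 4 bytes, alignment 2
window at 0 (size 2, align 2) → ends 2
dst at 2 (size 8, align 2) → ends 10
flags at 10 (size 4, align 2) → ends 14
payload_len at 14 (size 4, align 2) → ends 18
length at 18 (size 4, align 2) → ends 22
seq at 22 (size 4, align 2) → ends 26
src at 26 (size 4, align 2) → ends 30
magic at 30 (size 1, align 1) → ends 31
pad 1 to align 2 for checksum
checksum at 32 (size 4, align 2) → ends 36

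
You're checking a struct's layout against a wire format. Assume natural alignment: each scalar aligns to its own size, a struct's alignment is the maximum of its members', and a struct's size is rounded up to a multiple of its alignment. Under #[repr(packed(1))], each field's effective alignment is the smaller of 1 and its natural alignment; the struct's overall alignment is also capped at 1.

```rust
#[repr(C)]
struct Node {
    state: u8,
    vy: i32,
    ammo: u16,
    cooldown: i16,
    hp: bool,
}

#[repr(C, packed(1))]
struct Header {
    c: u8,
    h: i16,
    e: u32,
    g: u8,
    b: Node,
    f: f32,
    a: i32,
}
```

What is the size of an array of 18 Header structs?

Node: 0..1  state  (1B, 1-aligned); 1..4  -- padding (3B); 4..8  vy  (4B, 4-aligned); 8..10  ammo  (2B, 2-aligned); 10..12  cooldown  (2B, 2-aligned); 12..13  hp  (1B, 1-aligned); 13..16  -- tail padding (3B); sizeof = 16, alignof = 4
0..1  c  (1B, 1-aligned)
1..3  h  (2B, 1-aligned)
3..7  e  (4B, 1-aligned)
7..8  g  (1B, 1-aligned)
8..24  b  (16B, 1-aligned)
24..28  f  (4B, 1-aligned)
28..32  a  (4B, 1-aligned)
sizeof = 32, alignof = 1
array of 18: 18 × 32 = 576

576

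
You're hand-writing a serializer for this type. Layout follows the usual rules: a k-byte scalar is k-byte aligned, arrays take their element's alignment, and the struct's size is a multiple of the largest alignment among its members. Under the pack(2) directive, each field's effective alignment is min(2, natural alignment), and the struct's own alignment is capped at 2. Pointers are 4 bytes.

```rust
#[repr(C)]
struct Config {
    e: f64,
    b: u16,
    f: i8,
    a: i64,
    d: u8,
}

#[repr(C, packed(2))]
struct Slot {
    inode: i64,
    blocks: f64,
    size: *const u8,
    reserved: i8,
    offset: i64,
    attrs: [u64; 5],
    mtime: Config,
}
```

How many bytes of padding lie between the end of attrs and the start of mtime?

0

Config: @0: e [8B, align 8] → 8; @8: b [2B, align 2] → 10; @10: f [1B, align 1] → 11; +5 pad (align 8); @16: a [8B, align 8] → 24; @24: d [1B, align 1] → 25; +7 tail pad (align 8); size 32, align 8
@0: inode [8B, align 2] → 8
@8: blocks [8B, align 2] → 16
@16: size [4B, align 2] → 20
@20: reserved [1B, align 1] → 21
+1 pad (align 2)
@22: offset [8B, align 2] → 30
@30: attrs [40B, align 2] → 70
@70: mtime [32B, align 2] → 102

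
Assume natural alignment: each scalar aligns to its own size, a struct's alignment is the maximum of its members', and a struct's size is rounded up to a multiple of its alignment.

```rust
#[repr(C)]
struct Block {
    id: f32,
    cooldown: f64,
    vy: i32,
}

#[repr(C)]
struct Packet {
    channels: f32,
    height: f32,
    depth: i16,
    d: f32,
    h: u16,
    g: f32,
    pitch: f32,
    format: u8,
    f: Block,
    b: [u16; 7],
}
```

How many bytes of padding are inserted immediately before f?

3

Block: id at 0 (size 4, align 4) → ends 4; pad 4 to align 8 for cooldown; cooldown at 8 (size 8, align 8) → ends 16; vy at 16 (size 4, align 4) → ends 20; tail pad 4 to reach multiple of 8; total 24 bytes, alignment 8
channels at 0 (size 4, align 4) → ends 4
height at 4 (size 4, align 4) → ends 8
depth at 8 (size 2, align 2) → ends 10
pad 2 to align 4 for d
d at 12 (size 4, align 4) → ends 16
h at 16 (size 2, align 2) → ends 18
pad 2 to align 4 for g
g at 20 (size 4, align 4) → ends 24
pitch at 24 (size 4, align 4) → ends 28
format at 28 (size 1, align 1) → ends 29
pad 3 to align 8 for f
f at 32 (size 24, align 8) → ends 56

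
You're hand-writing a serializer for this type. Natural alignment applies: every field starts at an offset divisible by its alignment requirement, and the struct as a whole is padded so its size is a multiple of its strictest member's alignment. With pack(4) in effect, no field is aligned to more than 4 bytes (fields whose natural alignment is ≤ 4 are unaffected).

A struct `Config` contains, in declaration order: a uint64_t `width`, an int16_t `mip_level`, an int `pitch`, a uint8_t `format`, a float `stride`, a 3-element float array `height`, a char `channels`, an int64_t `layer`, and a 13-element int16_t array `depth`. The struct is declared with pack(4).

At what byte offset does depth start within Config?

48

0..8  width  (8B, 4-aligned)
8..10  mip_level  (2B, 2-aligned)
10..12  -- padding (2B)
12..16  pitch  (4B, 4-aligned)
16..17  format  (1B, 1-aligned)
17..20  -- padding (3B)
20..24  stride  (4B, 4-aligned)
24..36  height  (12B, 4-aligned)
36..37  channels  (1B, 1-aligned)
37..40  -- padding (3B)
40..48  layer  (8B, 4-aligned)
48..74  depth  (26B, 2-aligned)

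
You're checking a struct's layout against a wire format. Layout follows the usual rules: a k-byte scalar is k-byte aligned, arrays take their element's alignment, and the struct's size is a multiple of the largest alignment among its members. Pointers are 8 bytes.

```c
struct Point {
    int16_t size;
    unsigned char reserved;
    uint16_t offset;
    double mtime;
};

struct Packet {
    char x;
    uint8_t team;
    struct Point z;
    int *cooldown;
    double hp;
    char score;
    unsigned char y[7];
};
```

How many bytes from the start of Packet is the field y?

Point: 0..2  size  (2B, 2-aligned); 2..3  reserved  (1B, 1-aligned); 3..4  -- padding (1B); 4..6  offset  (2B, 2-aligned); 6..8  -- padding (2B); 8..16  mtime  (8B, 8-aligned); sizeof = 16, alignof = 8
0..1  x  (1B, 1-aligned)
1..2  team  (1B, 1-aligned)
2..8  -- padding (6B)
8..24  z  (16B, 8-aligned)
24..32  cooldown  (8B, 8-aligned)
32..40  hp  (8B, 8-aligned)
40..41  score  (1B, 1-aligned)
41..48  y  (7B, 1-aligned)

41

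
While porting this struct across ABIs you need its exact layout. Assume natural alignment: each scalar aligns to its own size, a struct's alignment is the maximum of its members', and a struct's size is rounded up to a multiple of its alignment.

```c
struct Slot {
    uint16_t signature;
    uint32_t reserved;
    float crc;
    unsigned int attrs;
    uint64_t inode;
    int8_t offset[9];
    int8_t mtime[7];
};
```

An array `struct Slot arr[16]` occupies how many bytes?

640

signature at 0 (size 2, align 2) → ends 2
pad 2 to align 4 for reserved
reserved at 4 (size 4, align 4) → ends 8
crc at 8 (size 4, align 4) → ends 12
attrs at 12 (size 4, align 4) → ends 16
inode at 16 (size 8, align 8) → ends 24
offset at 24 (size 9, align 1) → ends 33
mtime at 33 (size 7, align 1) → ends 40
total 40 bytes, alignment 8
array of 16: 16 × 40 = 640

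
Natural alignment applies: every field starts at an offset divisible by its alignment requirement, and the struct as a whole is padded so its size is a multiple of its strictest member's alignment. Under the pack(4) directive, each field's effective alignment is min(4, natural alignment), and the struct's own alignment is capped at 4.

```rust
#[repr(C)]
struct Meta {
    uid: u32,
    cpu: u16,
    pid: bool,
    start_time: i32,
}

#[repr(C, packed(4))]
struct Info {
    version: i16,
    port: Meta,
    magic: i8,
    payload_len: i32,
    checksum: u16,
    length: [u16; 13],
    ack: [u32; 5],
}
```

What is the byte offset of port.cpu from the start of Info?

Meta: uid at 0 (size 4, align 4) → ends 4; cpu at 4 (size 2, align 2) → ends 6; pid at 6 (size 1, align 1) → ends 7; pad 1 to align 4 for start_time; start_time at 8 (size 4, align 4) → ends 12; total 12 bytes, alignment 4
version at 0 (size 2, align 2) → ends 2
pad 2 to align 4 for port
port at 4 (size 12, align 4) → ends 16
within Meta: cpu at 4
4 + 4 = 8

8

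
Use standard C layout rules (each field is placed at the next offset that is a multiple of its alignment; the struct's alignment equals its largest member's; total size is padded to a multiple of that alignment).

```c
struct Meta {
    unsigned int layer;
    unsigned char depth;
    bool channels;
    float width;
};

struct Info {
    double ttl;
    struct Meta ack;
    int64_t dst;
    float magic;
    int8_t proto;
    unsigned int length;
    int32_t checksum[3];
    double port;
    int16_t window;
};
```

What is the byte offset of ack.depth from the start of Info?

Meta: 0..4  layer  (4B, 4-aligned); 4..5  depth  (1B, 1-aligned); 5..6  channels  (1B, 1-aligned); 6..8  -- padding (2B); 8..12  width  (4B, 4-aligned); sizeof = 12, alignof = 4
0..8  ttl  (8B, 8-aligned)
8..20  ack  (12B, 4-aligned)
within Meta: depth at 4
8 + 4 = 12

12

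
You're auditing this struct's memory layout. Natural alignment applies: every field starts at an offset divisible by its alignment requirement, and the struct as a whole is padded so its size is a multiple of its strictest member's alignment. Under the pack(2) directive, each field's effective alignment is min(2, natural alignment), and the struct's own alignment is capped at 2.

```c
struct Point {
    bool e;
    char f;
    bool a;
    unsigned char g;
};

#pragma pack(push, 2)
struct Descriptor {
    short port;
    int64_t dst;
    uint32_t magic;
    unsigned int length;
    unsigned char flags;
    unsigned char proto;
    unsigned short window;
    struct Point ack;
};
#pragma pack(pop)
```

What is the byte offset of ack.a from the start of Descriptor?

24

Point: 0..1  e  (1B, 1-aligned); 1..2  f  (1B, 1-aligned); 2..3  a  (1B, 1-aligned); 3..4  g  (1B, 1-aligned); sizeof = 4, alignof = 1
0..2  port  (2B, 2-aligned)
2..10  dst  (8B, 2-aligned)
10..14  magic  (4B, 2-aligned)
14..18  length  (4B, 2-aligned)
18..19  flags  (1B, 1-aligned)
19..20  proto  (1B, 1-aligned)
20..22  window  (2B, 2-aligned)
22..26  ack  (4B, 1-aligned)
within Point: a at 2
22 + 2 = 24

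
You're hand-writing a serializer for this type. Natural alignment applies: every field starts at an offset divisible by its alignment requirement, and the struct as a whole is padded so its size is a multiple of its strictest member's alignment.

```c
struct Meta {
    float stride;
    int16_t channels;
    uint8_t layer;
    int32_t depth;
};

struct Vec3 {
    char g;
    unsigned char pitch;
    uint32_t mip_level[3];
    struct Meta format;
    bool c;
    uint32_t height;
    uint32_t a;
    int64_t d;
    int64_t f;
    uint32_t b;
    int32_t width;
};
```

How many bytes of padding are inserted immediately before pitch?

0

Meta: 0..4  stride  (4B, 4-aligned); 4..6  channels  (2B, 2-aligned); 6..7  layer  (1B, 1-aligned); 7..8  -- padding (1B); 8..12  depth  (4B, 4-aligned); sizeof = 12, alignof = 4
0..1  g  (1B, 1-aligned)
1..2  pitch  (1B, 1-aligned)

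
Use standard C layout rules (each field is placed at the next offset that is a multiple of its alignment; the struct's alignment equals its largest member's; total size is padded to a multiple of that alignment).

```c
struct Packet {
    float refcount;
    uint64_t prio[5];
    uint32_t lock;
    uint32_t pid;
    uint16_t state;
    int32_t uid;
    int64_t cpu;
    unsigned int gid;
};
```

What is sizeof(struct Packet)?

80 bytes

refcount at 0 (size 4, align 4) → ends 4
pad 4 to align 8 for prio
prio at 8 (size 40, align 8) → ends 48
lock at 48 (size 4, align 4) → ends 52
pid at 52 (size 4, align 4) → ends 56
state at 56 (size 2, align 2) → ends 58
pad 2 to align 4 for uid
uid at 60 (size 4, align 4) → ends 64
cpu at 64 (size 8, align 8) → ends 72
gid at 72 (size 4, align 4) → ends 76
tail pad 4 to reach multiple of 8
total 80 bytes, alignment 8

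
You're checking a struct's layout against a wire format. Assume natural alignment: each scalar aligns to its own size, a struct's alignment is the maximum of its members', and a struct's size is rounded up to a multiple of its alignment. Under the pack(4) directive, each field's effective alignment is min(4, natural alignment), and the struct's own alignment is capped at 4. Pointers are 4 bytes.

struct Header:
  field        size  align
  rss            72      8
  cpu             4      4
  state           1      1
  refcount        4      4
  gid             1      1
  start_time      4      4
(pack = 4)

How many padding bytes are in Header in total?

6

rss at 0 (size 72, align 4) → ends 72
cpu at 72 (size 4, align 4) → ends 76
state at 76 (size 1, align 1) → ends 77
pad 3 to align 4 for refcount
refcount at 80 (size 4, align 4) → ends 84
gid at 84 (size 1, align 1) → ends 85
pad 3 to align 4 for start_time
start_time at 88 (size 4, align 4) → ends 92
total 92 bytes, alignment 4
data bytes 86, size 92 → padding 6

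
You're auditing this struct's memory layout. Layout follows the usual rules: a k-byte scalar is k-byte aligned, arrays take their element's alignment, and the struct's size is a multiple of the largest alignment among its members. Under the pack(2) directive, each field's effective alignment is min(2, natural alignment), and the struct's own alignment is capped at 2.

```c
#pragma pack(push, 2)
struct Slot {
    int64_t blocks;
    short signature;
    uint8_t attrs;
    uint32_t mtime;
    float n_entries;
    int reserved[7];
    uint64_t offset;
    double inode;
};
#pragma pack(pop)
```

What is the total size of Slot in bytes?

@0: blocks [8B, align 2] → 8
@8: signature [2B, align 2] → 10
@10: attrs [1B, align 1] → 11
+1 pad (align 2)
@12: mtime [4B, align 2] → 16
@16: n_entries [4B, align 2] → 20
@20: reserved [28B, align 2] → 48
@48: offset [8B, align 2] → 56
@56: inode [8B, align 2] → 64
size 64, align 2

64 bytes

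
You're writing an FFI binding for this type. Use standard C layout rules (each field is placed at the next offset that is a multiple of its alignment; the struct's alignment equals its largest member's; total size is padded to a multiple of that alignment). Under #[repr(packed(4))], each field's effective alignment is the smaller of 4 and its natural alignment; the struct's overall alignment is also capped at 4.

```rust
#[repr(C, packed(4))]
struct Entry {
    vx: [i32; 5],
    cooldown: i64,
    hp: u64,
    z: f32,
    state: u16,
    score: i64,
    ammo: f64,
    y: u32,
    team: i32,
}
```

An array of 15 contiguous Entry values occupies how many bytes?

0..20  vx  (20B, 4-aligned)
20..28  cooldown  (8B, 4-aligned)
28..36  hp  (8B, 4-aligned)
36..40  z  (4B, 4-aligned)
40..42  state  (2B, 2-aligned)
42..44  -- padding (2B)
44..52  score  (8B, 4-aligned)
52..60  ammo  (8B, 4-aligned)
60..64  y  (4B, 4-aligned)
64..68  team  (4B, 4-aligned)
sizeof = 68, alignof = 4
array of 15: 15 × 68 = 1020

1020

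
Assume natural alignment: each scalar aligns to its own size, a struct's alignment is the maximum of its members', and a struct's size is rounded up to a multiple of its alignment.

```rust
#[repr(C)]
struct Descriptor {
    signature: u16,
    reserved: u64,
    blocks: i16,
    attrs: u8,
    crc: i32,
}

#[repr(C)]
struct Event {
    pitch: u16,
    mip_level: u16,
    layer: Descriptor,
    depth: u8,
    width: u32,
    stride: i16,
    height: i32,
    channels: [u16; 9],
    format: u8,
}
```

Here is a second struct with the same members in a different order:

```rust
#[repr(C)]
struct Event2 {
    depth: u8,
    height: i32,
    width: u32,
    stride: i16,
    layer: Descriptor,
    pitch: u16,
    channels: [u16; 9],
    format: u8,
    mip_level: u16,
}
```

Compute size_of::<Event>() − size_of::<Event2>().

8

Descriptor: 0..2  signature  (2B, 2-aligned); 2..8  -- padding (6B); 8..16  reserved  (8B, 8-aligned); 16..18  blocks  (2B, 2-aligned); 18..19  attrs  (1B, 1-aligned); 19..20  -- padding (1B); 20..24  crc  (4B, 4-aligned); sizeof = 24, alignof = 8
0..2  pitch  (2B, 2-aligned)
2..4  mip_level  (2B, 2-aligned)
4..8  -- padding (4B)
8..32  layer  (24B, 8-aligned)
32..33  depth  (1B, 1-aligned)
33..36  -- padding (3B)
36..40  width  (4B, 4-aligned)
40..42  stride  (2B, 2-aligned)
42..44  -- padding (2B)
44..48  height  (4B, 4-aligned)
48..66  channels  (18B, 2-aligned)
66..67  format  (1B, 1-aligned)
67..72  -- tail padding (5B)
sizeof = 72, alignof = 8
— Event2 —
0..1  depth  (1B, 1-aligned)
1..4  -- padding (3B)
4..8  height  (4B, 4-aligned)
8..12  width  (4B, 4-aligned)
12..14  stride  (2B, 2-aligned)
14..16  -- padding (2B)
16..40  layer  (24B, 8-aligned)
40..42  pitch  (2B, 2-aligned)
42..60  channels  (18B, 2-aligned)
60..61  format  (1B, 1-aligned)
61..62  -- padding (1B)
62..64  mip_level  (2B, 2-aligned)
sizeof = 64, alignof = 8
72 − 64 = 8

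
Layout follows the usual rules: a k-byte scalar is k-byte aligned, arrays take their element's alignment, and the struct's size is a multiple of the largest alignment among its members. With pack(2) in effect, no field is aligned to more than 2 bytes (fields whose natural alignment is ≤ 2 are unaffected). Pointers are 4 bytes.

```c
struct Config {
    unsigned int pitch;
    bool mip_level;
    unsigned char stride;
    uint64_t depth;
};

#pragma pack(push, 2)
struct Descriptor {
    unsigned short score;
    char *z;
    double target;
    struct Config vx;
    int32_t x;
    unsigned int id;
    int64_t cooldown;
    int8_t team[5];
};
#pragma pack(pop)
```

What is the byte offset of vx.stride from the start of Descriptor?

Config: @0: pitch [4B, align 4] → 4; @4: mip_level [1B, align 1] → 5; @5: stride [1B, align 1] → 6; +2 pad (align 8); @8: depth [8B, align 8] → 16; size 16, align 8
@0: score [2B, align 2] → 2
@2: z [4B, align 2] → 6
@6: target [8B, align 2] → 14
@14: vx [16B, align 2] → 30
within Config: stride at 5
14 + 5 = 19

19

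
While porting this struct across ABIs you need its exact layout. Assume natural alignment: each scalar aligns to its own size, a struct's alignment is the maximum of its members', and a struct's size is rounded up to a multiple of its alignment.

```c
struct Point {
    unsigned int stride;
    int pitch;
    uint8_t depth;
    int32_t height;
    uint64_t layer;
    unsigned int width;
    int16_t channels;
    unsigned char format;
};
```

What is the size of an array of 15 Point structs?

480

stride at 0 (size 4, align 4) → ends 4
pitch at 4 (size 4, align 4) → ends 8
depth at 8 (size 1, align 1) → ends 9
pad 3 to align 4 for height
height at 12 (size 4, align 4) → ends 16
layer at 16 (size 8, align 8) → ends 24
width at 24 (size 4, align 4) → ends 28
channels at 28 (size 2, align 2) → ends 30
format at 30 (size 1, align 1) → ends 31
tail pad 1 to reach multiple of 8
total 32 bytes, alignment 8
array of 15: 15 × 32 = 480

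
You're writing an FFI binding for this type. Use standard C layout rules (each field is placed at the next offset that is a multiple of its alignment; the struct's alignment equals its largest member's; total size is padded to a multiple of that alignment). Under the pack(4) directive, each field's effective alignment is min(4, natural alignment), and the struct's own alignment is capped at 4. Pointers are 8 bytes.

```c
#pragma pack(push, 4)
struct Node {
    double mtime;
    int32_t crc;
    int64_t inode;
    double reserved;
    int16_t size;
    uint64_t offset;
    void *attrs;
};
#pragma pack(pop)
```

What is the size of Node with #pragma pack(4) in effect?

0..8  mtime  (8B, 4-aligned)
8..12  crc  (4B, 4-aligned)
12..20  inode  (8B, 4-aligned)
20..28  reserved  (8B, 4-aligned)
28..30  size  (2B, 2-aligned)
30..32  -- padding (2B)
32..40  offset  (8B, 4-aligned)
40..48  attrs  (8B, 4-aligned)
sizeof = 48, alignof = 4

48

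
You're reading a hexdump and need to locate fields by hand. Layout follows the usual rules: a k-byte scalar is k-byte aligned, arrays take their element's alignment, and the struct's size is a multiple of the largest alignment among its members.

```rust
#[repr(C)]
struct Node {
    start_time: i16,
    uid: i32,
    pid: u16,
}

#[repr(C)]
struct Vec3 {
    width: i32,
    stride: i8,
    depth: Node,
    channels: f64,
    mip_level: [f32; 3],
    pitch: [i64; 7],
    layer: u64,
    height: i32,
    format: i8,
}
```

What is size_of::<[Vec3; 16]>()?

Node: 0..2  start_time  (2B, 2-aligned); 2..4  -- padding (2B); 4..8  uid  (4B, 4-aligned); 8..10  pid  (2B, 2-aligned); 10..12  -- tail padding (2B); sizeof = 12, alignof = 4
0..4  width  (4B, 4-aligned)
4..5  stride  (1B, 1-aligned)
5..8  -- padding (3B)
8..20  depth  (12B, 4-aligned)
20..24  -- padding (4B)
24..32  channels  (8B, 8-aligned)
32..44  mip_level  (12B, 4-aligned)
44..48  -- padding (4B)
48..104  pitch  (56B, 8-aligned)
104..112  layer  (8B, 8-aligned)
112..116  height  (4B, 4-aligned)
116..117  format  (1B, 1-aligned)
117..120  -- tail padding (3B)
sizeof = 120, alignof = 8
array of 16: 16 × 120 = 1920

1920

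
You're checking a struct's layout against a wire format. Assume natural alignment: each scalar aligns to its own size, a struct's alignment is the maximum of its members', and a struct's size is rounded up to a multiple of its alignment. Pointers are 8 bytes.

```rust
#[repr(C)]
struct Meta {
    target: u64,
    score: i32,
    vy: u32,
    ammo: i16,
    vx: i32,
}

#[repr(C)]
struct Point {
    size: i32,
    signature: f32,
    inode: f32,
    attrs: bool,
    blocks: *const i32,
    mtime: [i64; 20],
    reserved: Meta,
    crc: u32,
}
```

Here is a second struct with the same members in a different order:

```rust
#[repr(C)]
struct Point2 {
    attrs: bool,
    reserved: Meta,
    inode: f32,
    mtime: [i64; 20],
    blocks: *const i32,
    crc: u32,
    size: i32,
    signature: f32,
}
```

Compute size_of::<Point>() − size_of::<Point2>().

-8

Meta: @0: target [8B, align 8] → 8; @8: score [4B, align 4] → 12; @12: vy [4B, align 4] → 16; @16: ammo [2B, align 2] → 18; +2 pad (align 4); @20: vx [4B, align 4] → 24; size 24, align 8
@0: size [4B, align 4] → 4
@4: signature [4B, align 4] → 8
@8: inode [4B, align 4] → 12
@12: attrs [1B, align 1] → 13
+3 pad (align 8)
@16: blocks [8B, align 8] → 24
@24: mtime [160B, align 8] → 184
@184: reserved [24B, align 8] → 208
@208: crc [4B, align 4] → 212
+4 tail pad (align 8)
size 216, align 8
— Point2 —
@0: attrs [1B, align 1] → 1
+7 pad (align 8)
@8: reserved [24B, align 8] → 32
@32: inode [4B, align 4] → 36
+4 pad (align 8)
@40: mtime [160B, align 8] → 200
@200: blocks [8B, align 8] → 208
@208: crc [4B, align 4] → 212
@212: size [4B, align 4] → 216
@216: signature [4B, align 4] → 220
+4 tail pad (align 8)
size 224, align 8
216 − 224 = -8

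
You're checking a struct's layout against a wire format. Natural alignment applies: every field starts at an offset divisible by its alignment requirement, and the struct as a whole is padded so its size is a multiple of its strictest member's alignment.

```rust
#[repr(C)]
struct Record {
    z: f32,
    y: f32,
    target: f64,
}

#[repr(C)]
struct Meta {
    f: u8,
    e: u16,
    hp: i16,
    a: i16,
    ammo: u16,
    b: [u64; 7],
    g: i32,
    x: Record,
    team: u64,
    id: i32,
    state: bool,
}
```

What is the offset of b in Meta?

Record: z at 0 (size 4, align 4) → ends 4; y at 4 (size 4, align 4) → ends 8; target at 8 (size 8, align 8) → ends 16; total 16 bytes, alignment 8
f at 0 (size 1, align 1) → ends 1
pad 1 to align 2 for e
e at 2 (size 2, align 2) → ends 4
hp at 4 (size 2, align 2) → ends 6
a at 6 (size 2, align 2) → ends 8
ammo at 8 (size 2, align 2) → ends 10
pad 6 to align 8 for b
b at 16 (size 56, align 8) → ends 72

16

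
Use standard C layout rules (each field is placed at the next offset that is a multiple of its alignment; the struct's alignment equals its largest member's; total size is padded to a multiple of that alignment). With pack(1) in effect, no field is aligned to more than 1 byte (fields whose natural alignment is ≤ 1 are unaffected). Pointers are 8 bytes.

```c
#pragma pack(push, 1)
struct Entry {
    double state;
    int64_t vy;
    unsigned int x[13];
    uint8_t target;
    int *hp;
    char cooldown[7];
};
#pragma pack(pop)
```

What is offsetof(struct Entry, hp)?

69

0..8  state  (8B, 1-aligned)
8..16  vy  (8B, 1-aligned)
16..68  x  (52B, 1-aligned)
68..69  target  (1B, 1-aligned)
69..77  hp  (8B, 1-aligned)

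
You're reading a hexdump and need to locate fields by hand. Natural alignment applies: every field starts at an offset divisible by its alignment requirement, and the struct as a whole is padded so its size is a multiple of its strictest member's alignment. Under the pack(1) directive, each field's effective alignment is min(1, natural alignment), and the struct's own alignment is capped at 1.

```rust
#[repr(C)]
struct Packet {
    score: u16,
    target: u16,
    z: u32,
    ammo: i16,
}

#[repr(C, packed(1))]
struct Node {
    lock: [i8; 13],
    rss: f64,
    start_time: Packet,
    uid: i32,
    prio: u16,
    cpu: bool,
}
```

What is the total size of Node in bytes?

40 bytes

Packet: @0: score [2B, align 2] → 2; @2: target [2B, align 2] → 4; @4: z [4B, align 4] → 8; @8: ammo [2B, align 2] → 10; +2 tail pad (align 4); size 12, align 4
@0: lock [13B, align 1] → 13
@13: rss [8B, align 1] → 21
@21: start_time [12B, align 1] → 33
@33: uid [4B, align 1] → 37
@37: prio [2B, align 1] → 39
@39: cpu [1B, align 1] → 40
size 40, align 1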